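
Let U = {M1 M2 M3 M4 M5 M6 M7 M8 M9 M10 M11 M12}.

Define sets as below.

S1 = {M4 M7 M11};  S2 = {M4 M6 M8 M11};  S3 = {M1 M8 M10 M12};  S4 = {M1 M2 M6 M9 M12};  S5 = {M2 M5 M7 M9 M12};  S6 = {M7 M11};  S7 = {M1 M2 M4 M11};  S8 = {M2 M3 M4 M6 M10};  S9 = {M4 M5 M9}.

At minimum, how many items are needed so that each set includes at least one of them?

3

Take H = {M4, M11, M12}. Each listed set contains at least one of these, so H is a hitting set of size 3.
The sets S3, S6, S9 are pairwise disjoint, so any hitting set needs a separate item for each — at least 3. Hence 3 is optimal.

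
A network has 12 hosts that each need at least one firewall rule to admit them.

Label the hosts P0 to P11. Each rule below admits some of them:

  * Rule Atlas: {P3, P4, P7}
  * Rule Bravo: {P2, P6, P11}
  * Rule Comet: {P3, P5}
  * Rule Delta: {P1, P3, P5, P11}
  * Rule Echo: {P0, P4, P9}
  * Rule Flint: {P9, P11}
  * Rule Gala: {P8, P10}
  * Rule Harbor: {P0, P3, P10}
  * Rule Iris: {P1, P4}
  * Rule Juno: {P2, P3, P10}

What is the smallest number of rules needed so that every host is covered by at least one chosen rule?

Take {Atlas, Bravo, Delta, Echo, Gala}. Their union is {P0, P1, P2, P3, P4, P5, P6, P7, P8, P9, P10, P11}, which is all 12 hosts.
No 4 of the 10 rules cover everything (all 210 combinations miss at least one host), so 5 is optimal.

5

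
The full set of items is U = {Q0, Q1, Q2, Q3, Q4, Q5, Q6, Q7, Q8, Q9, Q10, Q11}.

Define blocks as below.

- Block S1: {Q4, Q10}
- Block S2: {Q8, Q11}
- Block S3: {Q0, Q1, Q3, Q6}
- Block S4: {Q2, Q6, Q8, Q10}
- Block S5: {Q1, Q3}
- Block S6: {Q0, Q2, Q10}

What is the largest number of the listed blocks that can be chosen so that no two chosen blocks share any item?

S2, S5, S6 are pairwise disjoint (S2={Q8,Q11}; S5={Q1,Q3}; S6={Q0,Q2,Q10}).
Every remaining block overlaps one of these, and no 4 of the listed blocks are pairwise disjoint, so 3 is the maximum.

3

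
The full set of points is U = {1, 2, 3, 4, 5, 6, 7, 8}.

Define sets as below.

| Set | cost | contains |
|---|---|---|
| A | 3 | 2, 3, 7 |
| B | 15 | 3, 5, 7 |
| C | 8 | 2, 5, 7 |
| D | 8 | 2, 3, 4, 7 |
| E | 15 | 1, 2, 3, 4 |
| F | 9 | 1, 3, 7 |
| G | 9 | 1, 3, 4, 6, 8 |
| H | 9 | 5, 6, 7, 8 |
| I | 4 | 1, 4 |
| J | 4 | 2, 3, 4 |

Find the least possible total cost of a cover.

A, H, I together cover every point (A ∪ H ∪ I = {1, 2, 3, 4, 5, 6, 7, 8}); total cost 3 + 9 + 4 = 16.
No covering selection has total cost below 16.

16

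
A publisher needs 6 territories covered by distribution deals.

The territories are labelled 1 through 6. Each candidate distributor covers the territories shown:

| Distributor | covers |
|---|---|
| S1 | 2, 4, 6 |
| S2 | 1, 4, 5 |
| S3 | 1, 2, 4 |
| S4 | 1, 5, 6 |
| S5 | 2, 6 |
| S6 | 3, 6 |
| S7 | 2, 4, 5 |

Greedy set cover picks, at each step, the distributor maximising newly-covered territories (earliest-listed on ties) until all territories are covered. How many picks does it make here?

3

Greedy: pick S1 (covers 3 new) → pick S2 (covers 2 new) → pick S6 (covers 1 new). Total picks: 3.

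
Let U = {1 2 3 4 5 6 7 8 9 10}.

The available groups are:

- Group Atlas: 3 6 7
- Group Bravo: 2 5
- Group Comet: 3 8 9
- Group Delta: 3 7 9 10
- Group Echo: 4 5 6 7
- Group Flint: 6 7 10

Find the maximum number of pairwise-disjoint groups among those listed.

3

Bravo, Comet, Flint are pairwise disjoint (Bravo={2,5}; Comet={3,8,9}; Flint={6,7,10}).
Every remaining group overlaps one of these, and no 4 of the listed groups are pairwise disjoint, so 3 is the maximum.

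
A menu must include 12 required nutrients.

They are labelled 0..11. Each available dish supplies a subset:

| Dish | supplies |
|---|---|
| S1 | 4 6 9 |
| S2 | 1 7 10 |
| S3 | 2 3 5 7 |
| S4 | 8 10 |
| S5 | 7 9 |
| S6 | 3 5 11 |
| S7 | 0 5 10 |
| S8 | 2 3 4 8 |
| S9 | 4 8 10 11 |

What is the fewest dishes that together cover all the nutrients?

5

S1 and S2 and S6 and S7 and S8 together: S1 ∪ S2 ∪ S6 ∪ S7 ∪ S8 = {0, 1, 2, 3, 4, 5, 6, 7, 8, 9, 10, 11} — every nutrient is covered.
No 4 of the 9 dishes cover everything (all 126 combinations miss at least one nutrient), so 5 is optimal.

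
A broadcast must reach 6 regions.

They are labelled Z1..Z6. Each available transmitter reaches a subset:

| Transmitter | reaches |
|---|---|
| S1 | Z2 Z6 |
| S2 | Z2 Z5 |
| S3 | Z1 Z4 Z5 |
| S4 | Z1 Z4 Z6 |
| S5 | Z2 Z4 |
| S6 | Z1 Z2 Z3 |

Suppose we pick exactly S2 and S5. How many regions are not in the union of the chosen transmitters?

3

Union of S2, S5 = {Z2, Z4, Z5}.
Not covered: Z1, Z3, Z6 — 3 regions.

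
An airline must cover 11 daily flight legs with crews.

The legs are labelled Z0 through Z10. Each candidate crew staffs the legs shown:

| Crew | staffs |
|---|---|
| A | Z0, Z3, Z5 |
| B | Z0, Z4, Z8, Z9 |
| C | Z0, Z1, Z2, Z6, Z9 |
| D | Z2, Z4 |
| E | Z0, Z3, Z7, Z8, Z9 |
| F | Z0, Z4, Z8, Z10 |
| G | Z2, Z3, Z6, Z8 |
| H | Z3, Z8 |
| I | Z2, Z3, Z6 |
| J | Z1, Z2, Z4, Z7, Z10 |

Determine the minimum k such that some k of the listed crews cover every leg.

Take {A, E, I, J}. Their union is {Z0, Z1, Z2, Z3, Z4, Z5, Z6, Z7, Z8, Z9, Z10}, which is all 11 legs.
No 3 of the 10 crews cover everything (all 120 combinations miss at least one leg), so 4 is optimal.

4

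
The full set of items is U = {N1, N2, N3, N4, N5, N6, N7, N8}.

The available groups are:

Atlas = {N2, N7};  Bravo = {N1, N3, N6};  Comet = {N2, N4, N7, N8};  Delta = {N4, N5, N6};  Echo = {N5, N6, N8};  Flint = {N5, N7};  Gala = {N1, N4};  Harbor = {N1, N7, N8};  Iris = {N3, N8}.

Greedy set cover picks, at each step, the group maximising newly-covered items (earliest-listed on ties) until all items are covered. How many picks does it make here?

3

Greedy: pick Comet (covers 4 new) → pick Bravo (covers 3 new) → pick Delta (covers 1 new). Total picks: 3.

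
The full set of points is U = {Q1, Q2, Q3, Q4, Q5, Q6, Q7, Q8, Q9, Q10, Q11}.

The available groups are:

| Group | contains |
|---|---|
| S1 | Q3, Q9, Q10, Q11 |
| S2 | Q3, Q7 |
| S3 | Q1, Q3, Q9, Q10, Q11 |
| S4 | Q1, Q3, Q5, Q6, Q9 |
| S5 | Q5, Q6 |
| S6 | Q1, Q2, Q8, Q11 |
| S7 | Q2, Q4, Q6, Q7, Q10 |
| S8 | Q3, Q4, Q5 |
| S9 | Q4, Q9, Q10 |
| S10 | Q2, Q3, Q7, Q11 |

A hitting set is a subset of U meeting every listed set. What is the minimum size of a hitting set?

4

The 4 points {Q2, Q3, Q6, Q10} hit every group.
The groups S2, S5, S6, S9 are pairwise disjoint, so any hitting set needs a separate point for each — at least 4. Hence 4 is optimal.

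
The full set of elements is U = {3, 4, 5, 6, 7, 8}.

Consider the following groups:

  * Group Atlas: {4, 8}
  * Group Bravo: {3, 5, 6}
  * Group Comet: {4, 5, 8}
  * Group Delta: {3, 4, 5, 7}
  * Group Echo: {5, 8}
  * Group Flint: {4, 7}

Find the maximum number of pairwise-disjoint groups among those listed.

Atlas, Bravo are pairwise disjoint (Atlas={4,8}; Bravo={3,5,6}).
Every remaining group overlaps one of these, and no 3 of the listed groups are pairwise disjoint, so 2 is the maximum.

2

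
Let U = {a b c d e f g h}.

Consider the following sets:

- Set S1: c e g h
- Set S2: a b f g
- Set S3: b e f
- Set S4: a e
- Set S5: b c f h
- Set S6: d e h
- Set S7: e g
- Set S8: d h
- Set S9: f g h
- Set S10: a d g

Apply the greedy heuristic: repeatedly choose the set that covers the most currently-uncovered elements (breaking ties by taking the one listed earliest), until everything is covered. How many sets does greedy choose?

Greedy: pick S1 (covers 4 new) → pick S2 (covers 3 new) → pick S6 (covers 1 new). Total picks: 3.

3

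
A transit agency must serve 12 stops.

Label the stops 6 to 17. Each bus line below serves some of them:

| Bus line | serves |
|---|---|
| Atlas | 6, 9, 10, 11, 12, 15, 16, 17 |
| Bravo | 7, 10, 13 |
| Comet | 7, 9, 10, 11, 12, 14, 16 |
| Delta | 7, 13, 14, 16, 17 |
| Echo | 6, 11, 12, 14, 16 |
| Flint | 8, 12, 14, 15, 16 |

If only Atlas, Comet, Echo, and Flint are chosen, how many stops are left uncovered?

1

Union of Atlas, Comet, Echo, Flint = {6, 7, 8, 9, 10, 11, 12, 14, 15, 16, 17}.
Not covered: 13 — 1 stop.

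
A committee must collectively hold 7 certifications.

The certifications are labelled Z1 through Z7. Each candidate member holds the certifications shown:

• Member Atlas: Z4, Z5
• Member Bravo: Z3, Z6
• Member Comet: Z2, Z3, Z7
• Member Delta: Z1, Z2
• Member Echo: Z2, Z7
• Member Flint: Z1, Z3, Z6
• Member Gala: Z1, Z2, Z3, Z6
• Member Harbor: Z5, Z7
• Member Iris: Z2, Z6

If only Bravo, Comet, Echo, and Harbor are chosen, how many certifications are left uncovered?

Union of Bravo, Comet, Echo, Harbor = {Z2, Z3, Z5, Z6, Z7}.
Not covered: Z1, Z4 — 2 certifications.

2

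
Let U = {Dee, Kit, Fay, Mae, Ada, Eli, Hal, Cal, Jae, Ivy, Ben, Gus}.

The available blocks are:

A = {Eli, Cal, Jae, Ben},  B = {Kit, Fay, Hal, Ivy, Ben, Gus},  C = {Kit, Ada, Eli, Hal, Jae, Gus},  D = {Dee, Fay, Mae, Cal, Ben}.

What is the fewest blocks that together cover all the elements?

3

B, C, and D cover everything between them: the union {Dee, Kit, Fay, Mae, Ada, Eli, Hal, Cal, Jae, Ivy, Ben, Gus} is all of U.
Only D contains Dee, so D is forced; the remaining 7 elements need at least 2 more blocks (each remaining block adds at most 6) — so at least 3 blocks are needed, and 3 is optimal.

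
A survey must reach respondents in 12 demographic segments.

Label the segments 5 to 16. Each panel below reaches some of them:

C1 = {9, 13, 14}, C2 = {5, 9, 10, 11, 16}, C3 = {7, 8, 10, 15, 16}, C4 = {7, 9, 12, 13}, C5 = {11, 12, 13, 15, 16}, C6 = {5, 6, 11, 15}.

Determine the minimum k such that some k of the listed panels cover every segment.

4

Take {C1, C3, C4, C6}. Their union is {5, 6, 7, 8, 9, 10, 11, 12, 13, 14, 15, 16}, which is all 12 segments.
Only C3 contains 8, so C3 is forced; the remaining 7 segments need at least 3 more panels (each remaining panel adds at most 3) — so at least 4 panels are needed, and 4 is optimal.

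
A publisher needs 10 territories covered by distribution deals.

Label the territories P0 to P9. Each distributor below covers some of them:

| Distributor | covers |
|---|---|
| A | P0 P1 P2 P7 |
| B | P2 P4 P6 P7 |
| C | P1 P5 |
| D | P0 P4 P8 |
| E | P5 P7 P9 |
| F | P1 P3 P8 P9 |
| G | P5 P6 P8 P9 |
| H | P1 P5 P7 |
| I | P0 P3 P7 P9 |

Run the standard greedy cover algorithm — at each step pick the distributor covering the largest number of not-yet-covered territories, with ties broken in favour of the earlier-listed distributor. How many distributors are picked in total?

Greedy: pick A (covers 4 new) → pick G (covers 4 new) → pick B (covers 1 new) → pick F (covers 1 new). Total picks: 4.

4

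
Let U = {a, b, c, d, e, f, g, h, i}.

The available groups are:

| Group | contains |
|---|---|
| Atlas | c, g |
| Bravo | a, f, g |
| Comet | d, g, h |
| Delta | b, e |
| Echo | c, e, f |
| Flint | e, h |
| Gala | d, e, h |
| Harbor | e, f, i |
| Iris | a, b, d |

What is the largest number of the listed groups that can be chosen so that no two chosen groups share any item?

3

Atlas, Flint, Iris are pairwise disjoint (Atlas={c,g}; Flint={e,h}; Iris={a,b,d}).
Every remaining group overlaps one of these, and no 4 of the listed groups are pairwise disjoint, so 3 is the maximum.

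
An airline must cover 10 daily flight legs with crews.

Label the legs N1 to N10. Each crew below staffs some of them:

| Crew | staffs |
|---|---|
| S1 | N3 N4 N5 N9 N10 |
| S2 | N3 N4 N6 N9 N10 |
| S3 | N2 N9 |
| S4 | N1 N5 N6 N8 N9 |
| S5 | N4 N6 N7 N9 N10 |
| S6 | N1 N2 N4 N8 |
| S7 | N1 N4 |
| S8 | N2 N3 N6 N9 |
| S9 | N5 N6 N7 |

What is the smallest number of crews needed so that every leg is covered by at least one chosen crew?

3

Take {S1, S5, S6}. Their union is {N1, N2, N3, N4, N5, N6, N7, N8, N9, N10}, which is all 10 legs.
No 2 of the 9 crews cover everything (all 36 combinations miss at least one leg), so 3 is optimal.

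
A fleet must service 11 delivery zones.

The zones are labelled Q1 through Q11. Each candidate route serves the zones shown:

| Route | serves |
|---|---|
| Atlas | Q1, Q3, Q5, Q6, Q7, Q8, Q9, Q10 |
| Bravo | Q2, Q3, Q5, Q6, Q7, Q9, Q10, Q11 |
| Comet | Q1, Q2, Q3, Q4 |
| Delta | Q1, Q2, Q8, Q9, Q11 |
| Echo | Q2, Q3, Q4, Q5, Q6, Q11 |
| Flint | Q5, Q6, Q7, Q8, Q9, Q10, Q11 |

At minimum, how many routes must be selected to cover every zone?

Take {Comet, Flint}. Their union is {Q1, Q2, Q3, Q4, Q5, Q6, Q7, Q8, Q9, Q10, Q11}, which is all 11 zones.
No single route has all 11 zones (the largest, Atlas, has 8), so 2 is optimal.

2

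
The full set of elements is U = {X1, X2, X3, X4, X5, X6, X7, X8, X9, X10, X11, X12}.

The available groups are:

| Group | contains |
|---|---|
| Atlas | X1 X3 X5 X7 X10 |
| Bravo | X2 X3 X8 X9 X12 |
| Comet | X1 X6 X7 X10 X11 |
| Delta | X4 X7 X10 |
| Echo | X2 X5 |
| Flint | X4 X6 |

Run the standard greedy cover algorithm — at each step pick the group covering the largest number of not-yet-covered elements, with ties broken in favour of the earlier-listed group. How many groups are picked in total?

4

Greedy: pick Atlas (covers 5 new) → pick Bravo (covers 4 new) → pick Comet (covers 2 new) → pick Delta (covers 1 new). Total picks: 4.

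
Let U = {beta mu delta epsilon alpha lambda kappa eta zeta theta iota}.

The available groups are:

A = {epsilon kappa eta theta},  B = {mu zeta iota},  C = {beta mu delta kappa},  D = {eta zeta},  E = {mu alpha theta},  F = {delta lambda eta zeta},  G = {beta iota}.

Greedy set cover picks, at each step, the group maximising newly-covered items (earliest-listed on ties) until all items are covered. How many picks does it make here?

5

Greedy: pick A (covers 4 new) → pick B (covers 3 new) → pick C (covers 2 new) → pick E (covers 1 new) → pick F (covers 1 new). Total picks: 5.
(The true minimum cover uses only 4 groups, so greedy is not optimal here.)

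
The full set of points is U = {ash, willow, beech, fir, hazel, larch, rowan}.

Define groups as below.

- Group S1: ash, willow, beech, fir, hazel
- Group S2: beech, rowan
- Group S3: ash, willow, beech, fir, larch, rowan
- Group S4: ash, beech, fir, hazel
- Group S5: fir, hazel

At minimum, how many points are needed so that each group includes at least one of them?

2

The 2 points {fir, rowan} hit every group.
The groups S2, S5 are pairwise disjoint, so any hitting set needs a separate point for each — at least 2. Hence 2 is optimal.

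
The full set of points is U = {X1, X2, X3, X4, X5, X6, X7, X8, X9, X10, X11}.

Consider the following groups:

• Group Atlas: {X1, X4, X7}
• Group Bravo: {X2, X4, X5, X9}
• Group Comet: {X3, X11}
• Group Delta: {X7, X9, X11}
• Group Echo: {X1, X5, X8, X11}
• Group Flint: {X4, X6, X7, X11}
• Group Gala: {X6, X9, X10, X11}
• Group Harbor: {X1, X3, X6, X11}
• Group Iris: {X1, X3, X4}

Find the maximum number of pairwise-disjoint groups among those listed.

2

Delta, Iris are pairwise disjoint (Delta={X7,X9,X11}; Iris={X1,X3,X4}).
Every remaining group overlaps one of these, and no 3 of the listed groups are pairwise disjoint, so 2 is the maximum.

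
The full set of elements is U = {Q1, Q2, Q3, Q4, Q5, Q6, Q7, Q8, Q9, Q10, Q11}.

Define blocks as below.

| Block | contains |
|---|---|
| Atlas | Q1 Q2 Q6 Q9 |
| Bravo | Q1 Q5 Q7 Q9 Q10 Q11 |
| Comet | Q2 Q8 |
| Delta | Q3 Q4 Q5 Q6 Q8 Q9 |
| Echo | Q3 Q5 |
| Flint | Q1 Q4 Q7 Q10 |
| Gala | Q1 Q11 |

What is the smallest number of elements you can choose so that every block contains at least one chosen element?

H = {Q1, Q2, Q3} meets every block (each contains at least one member of H), and |H| = 3.
The blocks Comet, Echo, Gala are pairwise disjoint, so any hitting set needs a separate element for each — at least 3. Hence 3 is optimal.

3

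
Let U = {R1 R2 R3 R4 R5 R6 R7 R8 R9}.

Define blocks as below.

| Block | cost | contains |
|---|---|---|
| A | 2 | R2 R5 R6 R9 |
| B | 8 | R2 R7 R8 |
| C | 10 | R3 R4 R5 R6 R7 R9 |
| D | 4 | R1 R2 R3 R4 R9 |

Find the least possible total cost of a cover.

14

A, B, D together cover every point (A ∪ B ∪ D = {R1, R2, R3, R4, R5, R6, R7, R8, R9}); total cost 2 + 8 + 4 = 14.
No covering selection has total cost below 14.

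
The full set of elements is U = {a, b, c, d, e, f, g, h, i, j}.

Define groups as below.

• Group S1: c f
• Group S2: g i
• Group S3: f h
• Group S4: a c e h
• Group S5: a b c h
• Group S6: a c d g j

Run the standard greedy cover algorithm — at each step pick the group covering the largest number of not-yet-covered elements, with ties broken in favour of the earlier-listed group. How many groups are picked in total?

Greedy: pick S6 (covers 5 new) → pick S3 (covers 2 new) → pick S2 (covers 1 new) → pick S4 (covers 1 new) → pick S5 (covers 1 new). Total picks: 5.

5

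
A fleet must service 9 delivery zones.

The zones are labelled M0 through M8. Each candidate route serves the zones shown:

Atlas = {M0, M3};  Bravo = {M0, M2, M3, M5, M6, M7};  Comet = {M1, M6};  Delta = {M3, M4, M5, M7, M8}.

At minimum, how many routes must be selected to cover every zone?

3

Bravo and Comet and Delta together: Bravo ∪ Comet ∪ Delta = {M0, M1, M2, M3, M4, M5, M6, M7, M8} — every zone is covered.
Only Comet contains M1, so Comet is forced; the remaining 7 zones need at least 2 more routes (each remaining route adds at most 5) — so at least 3 routes are needed, and 3 is optimal.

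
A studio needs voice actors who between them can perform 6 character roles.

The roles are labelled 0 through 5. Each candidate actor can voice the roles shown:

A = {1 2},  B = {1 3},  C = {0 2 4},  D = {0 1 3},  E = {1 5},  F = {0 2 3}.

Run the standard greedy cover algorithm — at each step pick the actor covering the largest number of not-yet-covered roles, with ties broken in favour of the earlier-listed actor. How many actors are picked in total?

Greedy: pick C (covers 3 new) → pick B (covers 2 new) → pick E (covers 1 new). Total picks: 3.

3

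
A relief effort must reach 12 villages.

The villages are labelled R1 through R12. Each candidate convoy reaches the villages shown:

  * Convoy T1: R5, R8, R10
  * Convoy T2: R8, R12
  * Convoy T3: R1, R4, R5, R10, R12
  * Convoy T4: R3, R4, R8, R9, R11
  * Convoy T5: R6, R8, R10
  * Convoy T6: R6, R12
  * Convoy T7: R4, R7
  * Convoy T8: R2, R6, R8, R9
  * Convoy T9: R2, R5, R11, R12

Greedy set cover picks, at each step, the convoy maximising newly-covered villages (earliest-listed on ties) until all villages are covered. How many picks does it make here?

4

Greedy: pick T3 (covers 5 new) → pick T4 (covers 4 new) → pick T8 (covers 2 new) → pick T7 (covers 1 new). Total picks: 4.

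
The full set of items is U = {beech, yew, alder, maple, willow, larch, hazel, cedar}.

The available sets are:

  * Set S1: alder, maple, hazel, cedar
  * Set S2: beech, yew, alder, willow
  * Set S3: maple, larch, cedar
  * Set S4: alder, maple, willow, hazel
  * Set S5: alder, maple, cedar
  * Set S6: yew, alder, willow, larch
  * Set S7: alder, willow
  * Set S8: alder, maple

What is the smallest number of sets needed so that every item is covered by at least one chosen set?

S2, S3, and S4 cover everything between them: the union {beech, yew, alder, maple, willow, larch, hazel, cedar} is all of U.
Only S2 contains beech, so S2 is forced; the remaining 4 items need at least 2 more sets (each remaining set adds at most 3) — so at least 3 sets are needed, and 3 is optimal.

3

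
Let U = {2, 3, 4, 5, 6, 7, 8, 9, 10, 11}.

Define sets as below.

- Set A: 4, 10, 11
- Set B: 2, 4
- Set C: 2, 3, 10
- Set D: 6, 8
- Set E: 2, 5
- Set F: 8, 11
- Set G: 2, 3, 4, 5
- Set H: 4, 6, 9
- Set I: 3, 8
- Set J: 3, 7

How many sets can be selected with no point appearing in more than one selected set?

4

E, F, H, J are pairwise disjoint (E={2,5}; F={8,11}; H={4,6,9}; J={3,7}).
Every remaining set overlaps one of these, and no 5 of the listed sets are pairwise disjoint, so 4 is the maximum.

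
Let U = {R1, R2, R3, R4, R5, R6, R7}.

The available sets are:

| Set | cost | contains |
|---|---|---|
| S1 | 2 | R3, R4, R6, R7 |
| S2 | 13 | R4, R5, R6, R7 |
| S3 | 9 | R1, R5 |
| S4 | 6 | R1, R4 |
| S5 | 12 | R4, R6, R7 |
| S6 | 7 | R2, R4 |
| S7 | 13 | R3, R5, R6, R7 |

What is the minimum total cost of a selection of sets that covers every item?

18

S1, S3, S6 together cover every item (S1 ∪ S3 ∪ S6 = {R1, R2, R3, R4, R5, R6, R7}); total cost 2 + 9 + 7 = 18.
No covering selection has total cost below 18.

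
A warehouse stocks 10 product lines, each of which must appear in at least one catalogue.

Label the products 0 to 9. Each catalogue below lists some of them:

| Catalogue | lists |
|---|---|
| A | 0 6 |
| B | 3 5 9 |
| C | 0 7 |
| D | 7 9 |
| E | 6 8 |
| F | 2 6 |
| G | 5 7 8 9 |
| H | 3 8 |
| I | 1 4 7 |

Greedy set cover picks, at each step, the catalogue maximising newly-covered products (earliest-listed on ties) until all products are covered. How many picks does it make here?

5

Greedy: pick G (covers 4 new) → pick A (covers 2 new) → pick I (covers 2 new) → pick B (covers 1 new) → pick F (covers 1 new). Total picks: 5.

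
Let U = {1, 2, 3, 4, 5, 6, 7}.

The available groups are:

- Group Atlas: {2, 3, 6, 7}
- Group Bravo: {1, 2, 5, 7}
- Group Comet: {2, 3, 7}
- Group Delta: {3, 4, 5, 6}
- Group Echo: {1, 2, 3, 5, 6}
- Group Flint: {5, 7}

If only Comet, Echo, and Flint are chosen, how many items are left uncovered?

1

Union of Comet, Echo, Flint = {1, 2, 3, 5, 6, 7}.
Not covered: 4 — 1 item.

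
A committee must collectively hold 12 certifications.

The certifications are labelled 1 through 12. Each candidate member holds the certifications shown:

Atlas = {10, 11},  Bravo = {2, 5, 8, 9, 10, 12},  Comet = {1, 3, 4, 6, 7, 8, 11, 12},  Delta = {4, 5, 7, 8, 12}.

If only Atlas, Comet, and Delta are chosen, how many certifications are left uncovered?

2

Union of Atlas, Comet, Delta = {1, 3, 4, 5, 6, 7, 8, 10, 11, 12}.
Not covered: 2, 9 — 2 certifications.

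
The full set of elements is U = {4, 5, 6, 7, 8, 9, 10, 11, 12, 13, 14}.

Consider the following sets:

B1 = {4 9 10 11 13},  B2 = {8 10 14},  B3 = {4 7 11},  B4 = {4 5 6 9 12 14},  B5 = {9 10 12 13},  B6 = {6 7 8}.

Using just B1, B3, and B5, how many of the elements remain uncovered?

4

Union of B1, B3, B5 = {4, 7, 9, 10, 11, 12, 13}.
Not covered: 5, 6, 8, 14 — 4 elements.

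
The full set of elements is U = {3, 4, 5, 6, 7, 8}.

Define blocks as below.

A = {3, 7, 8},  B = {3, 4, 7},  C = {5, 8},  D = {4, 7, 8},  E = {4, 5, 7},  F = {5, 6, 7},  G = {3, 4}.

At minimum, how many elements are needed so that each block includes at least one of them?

3

The 3 elements {3, 5, 7} hit every block.
No choice of 2 elements meets every block, so 3 is the minimum.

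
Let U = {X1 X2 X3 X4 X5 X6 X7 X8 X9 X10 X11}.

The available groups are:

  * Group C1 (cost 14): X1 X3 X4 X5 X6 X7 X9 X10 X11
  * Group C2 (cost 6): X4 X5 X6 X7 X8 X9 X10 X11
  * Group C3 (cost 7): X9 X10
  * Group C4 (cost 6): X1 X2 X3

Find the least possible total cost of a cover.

C2, C4 together cover every point (C2 ∪ C4 = {X1, X2, X3, X4, X5, X6, X7, X8, X9, X10, X11}); total cost 6 + 6 = 12.
No covering selection has total cost below 12.

12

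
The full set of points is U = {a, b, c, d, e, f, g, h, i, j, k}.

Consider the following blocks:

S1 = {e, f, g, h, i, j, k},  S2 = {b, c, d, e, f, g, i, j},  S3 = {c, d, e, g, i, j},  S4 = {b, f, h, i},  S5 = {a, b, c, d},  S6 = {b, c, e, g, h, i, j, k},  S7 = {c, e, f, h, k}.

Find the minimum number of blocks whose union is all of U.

2

Take {S1, S5}. Their union is {a, b, c, d, e, f, g, h, i, j, k}, which is all 11 points.
No single block has all 11 points (the largest, S2, has 8), so 2 is optimal.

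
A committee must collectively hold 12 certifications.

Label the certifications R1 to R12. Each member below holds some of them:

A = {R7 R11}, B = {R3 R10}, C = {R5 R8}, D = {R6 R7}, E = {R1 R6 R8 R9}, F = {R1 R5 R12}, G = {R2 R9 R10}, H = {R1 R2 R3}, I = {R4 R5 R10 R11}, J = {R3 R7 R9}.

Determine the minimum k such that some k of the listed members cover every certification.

D and E and F and H and I together: D ∪ E ∪ F ∪ H ∪ I = {R1, R2, R3, R4, R5, R6, R7, R8, R9, R10, R11, R12} — every certification is covered.
No 4 of the 10 members cover everything (all 210 combinations miss at least one certification), so 5 is optimal.

5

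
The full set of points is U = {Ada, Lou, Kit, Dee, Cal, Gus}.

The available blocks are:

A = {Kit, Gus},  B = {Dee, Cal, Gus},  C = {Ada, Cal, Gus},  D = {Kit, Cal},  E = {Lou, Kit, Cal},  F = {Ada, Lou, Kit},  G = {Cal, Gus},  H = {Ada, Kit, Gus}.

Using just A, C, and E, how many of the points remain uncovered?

Union of A, C, E = {Ada, Lou, Kit, Cal, Gus}.
Not covered: Dee — 1 point.

1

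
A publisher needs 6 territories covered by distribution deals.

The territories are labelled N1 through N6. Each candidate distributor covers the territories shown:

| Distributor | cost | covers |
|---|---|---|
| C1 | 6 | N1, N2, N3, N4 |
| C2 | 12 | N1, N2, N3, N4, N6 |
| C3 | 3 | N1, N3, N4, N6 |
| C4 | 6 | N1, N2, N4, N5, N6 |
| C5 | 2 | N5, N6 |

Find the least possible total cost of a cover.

8

C1, C5 together cover every territory (C1 ∪ C5 = {N1, N2, N3, N4, N5, N6}); total cost 6 + 2 = 8.
The greedy pick C3, C5, C1 costs 11; no covering selection beats 8.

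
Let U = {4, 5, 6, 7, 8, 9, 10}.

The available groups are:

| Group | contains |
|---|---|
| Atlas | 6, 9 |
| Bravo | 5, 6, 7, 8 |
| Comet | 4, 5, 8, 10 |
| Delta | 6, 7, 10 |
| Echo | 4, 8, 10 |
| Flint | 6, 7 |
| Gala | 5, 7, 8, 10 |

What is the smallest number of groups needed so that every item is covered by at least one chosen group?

3

Take {Atlas, Comet, Gala}. Their union is {4, 5, 6, 7, 8, 9, 10}, which is all 7 items.
Only Atlas contains 9, so Atlas is forced; the remaining 5 items need at least 2 more groups (each remaining group adds at most 4) — so at least 3 groups are needed, and 3 is optimal.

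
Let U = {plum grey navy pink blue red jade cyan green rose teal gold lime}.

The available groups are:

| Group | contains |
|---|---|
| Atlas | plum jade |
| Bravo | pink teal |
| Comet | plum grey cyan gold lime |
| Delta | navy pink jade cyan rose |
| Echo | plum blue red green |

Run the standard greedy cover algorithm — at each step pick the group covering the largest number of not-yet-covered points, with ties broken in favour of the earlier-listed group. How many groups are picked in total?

4

Greedy: pick Comet (covers 5 new) → pick Delta (covers 4 new) → pick Echo (covers 3 new) → pick Bravo (covers 1 new). Total picks: 4.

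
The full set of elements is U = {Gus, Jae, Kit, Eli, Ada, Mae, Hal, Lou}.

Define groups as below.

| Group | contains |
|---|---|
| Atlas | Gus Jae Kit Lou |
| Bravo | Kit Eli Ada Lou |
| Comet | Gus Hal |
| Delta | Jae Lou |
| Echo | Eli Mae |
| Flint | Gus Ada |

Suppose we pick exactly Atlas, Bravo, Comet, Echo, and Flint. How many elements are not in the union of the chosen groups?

Union of Atlas, Bravo, Comet, Echo, Flint = {Gus, Jae, Kit, Eli, Ada, Mae, Hal, Lou} — that's every element, so 0 are uncovered.

0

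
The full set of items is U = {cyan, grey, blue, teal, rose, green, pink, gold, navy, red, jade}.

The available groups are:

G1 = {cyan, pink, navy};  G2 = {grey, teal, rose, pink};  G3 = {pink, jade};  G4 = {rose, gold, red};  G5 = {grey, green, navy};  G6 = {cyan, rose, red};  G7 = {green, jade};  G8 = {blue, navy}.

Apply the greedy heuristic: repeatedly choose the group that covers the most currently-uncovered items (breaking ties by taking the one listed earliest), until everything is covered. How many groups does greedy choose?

Greedy: pick G2 (covers 4 new) → pick G1 (covers 2 new) → pick G4 (covers 2 new) → pick G7 (covers 2 new) → pick G8 (covers 1 new). Total picks: 5.

5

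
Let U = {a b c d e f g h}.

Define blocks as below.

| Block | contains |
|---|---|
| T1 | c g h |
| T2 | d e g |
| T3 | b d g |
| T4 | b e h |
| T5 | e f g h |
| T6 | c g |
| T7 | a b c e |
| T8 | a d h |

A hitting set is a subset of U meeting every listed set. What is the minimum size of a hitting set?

3

T = {b, g, h} meets every block (each contains at least one member of T), and |T| = 3.
No choice of 2 items meets every block, so 3 is the minimum.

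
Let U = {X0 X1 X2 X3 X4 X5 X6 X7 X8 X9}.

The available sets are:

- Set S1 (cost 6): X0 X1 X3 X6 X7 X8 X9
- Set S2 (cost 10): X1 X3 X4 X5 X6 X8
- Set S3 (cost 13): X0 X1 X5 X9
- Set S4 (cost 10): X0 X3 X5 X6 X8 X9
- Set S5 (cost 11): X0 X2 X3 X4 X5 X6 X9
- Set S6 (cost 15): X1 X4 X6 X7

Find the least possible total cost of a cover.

17

S1, S5 together cover every point (S1 ∪ S5 = {X0, X1, X2, X3, X4, X5, X6, X7, X8, X9}); total cost 6 + 11 = 17.
No covering selection has total cost below 17.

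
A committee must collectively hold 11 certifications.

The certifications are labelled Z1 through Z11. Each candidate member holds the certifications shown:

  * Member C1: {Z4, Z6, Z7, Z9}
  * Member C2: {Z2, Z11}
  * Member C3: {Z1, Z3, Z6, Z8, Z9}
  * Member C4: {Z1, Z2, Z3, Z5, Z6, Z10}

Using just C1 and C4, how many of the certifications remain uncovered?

2

Union of C1, C4 = {Z1, Z2, Z3, Z4, Z5, Z6, Z7, Z9, Z10}.
Not covered: Z8, Z11 — 2 certifications.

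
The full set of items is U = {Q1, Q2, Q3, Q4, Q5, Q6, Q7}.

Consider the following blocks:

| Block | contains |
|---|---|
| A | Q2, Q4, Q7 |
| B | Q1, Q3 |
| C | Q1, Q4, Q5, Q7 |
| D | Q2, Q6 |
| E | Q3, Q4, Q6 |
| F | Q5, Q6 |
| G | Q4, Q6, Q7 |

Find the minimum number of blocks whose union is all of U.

3

B, C, and D cover everything between them: the union {Q1, Q2, Q3, Q4, Q5, Q6, Q7} is all of U.
No 2 of the 7 blocks cover everything (all 21 combinations miss at least one item), so 3 is optimal.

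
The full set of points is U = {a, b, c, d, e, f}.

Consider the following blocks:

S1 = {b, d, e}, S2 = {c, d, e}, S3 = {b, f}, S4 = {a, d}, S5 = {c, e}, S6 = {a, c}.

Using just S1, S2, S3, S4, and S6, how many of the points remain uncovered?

Union of S1, S2, S3, S4, S6 = {a, b, c, d, e, f} — that's every point, so 0 are uncovered.

0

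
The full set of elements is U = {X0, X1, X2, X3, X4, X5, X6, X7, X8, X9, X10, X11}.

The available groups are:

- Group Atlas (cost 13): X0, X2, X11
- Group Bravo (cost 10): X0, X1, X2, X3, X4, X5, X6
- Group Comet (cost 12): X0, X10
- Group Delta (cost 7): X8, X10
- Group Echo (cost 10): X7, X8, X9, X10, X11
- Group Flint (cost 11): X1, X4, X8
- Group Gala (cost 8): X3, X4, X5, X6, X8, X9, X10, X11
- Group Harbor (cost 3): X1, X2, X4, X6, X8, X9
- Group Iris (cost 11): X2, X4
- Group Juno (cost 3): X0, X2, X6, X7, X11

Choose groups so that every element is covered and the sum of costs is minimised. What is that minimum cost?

Gala, Harbor, Juno together cover every element (Gala ∪ Harbor ∪ Juno = {X0, X1, X2, X3, X4, X5, X6, X7, X8, X9, X10, X11}); total cost 8 + 3 + 3 = 14.
No covering selection has total cost below 14.

14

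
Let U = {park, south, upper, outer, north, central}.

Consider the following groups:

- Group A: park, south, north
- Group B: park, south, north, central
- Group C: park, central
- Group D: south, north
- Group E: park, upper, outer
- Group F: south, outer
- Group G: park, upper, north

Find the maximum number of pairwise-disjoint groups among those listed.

2

D, E are pairwise disjoint (D={south,north}; E={park,upper,outer}).
Every remaining group overlaps one of these, and no 3 of the listed groups are pairwise disjoint, so 2 is the maximum.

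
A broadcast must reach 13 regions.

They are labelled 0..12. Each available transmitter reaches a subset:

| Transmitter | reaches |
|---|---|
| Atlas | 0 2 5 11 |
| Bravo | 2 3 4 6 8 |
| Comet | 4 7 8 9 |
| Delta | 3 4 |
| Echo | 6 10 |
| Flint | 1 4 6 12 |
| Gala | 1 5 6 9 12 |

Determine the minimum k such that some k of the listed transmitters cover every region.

Take {Atlas, Bravo, Comet, Echo, Flint}. Their union is {0, 1, 2, 3, 4, 5, 6, 7, 8, 9, 10, 11, 12}, which is all 13 regions.
No 4 of the 7 transmitters cover everything (all 35 combinations miss at least one region), so 5 is optimal.

5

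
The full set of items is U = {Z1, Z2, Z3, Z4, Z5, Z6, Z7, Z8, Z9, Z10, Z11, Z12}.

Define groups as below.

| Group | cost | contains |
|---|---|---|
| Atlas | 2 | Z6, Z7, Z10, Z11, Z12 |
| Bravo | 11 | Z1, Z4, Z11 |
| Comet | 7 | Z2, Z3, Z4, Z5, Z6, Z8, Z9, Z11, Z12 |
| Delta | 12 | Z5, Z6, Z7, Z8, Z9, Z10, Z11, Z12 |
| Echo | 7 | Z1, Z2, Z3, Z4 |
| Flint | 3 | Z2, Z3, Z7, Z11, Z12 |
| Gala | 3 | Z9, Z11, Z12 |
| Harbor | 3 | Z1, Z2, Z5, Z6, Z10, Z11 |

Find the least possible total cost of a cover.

12

Atlas, Comet, Harbor together cover every item (Atlas ∪ Comet ∪ Harbor = {Z1, Z2, Z3, Z4, Z5, Z6, Z7, Z8, Z9, Z10, Z11, Z12}); total cost 2 + 7 + 3 = 12.
No covering selection has total cost below 12.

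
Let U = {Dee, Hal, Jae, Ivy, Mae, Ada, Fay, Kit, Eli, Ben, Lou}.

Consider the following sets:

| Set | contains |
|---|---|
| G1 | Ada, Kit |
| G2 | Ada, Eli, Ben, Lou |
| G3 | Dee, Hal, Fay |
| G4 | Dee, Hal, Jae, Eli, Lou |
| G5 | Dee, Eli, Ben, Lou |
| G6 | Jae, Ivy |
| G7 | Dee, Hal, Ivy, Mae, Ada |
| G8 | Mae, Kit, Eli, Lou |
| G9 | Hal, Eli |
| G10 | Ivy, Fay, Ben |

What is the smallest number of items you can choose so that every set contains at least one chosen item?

The 4 items {Dee, Ivy, Ada, Eli} hit every set.
No choice of 3 items meets every set, so 4 is the minimum.

4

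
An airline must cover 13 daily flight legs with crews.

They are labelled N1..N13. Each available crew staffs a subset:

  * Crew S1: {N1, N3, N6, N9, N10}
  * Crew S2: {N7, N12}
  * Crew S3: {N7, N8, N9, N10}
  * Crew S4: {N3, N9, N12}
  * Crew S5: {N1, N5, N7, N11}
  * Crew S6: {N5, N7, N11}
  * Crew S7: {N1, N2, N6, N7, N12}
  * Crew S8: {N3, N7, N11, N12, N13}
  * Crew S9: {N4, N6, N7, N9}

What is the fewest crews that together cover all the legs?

Take {S3, S5, S7, S8, S9}. Their union is {N1, N2, N3, N4, N5, N6, N7, N8, N9, N10, N11, N12, N13}, which is all 13 legs.
No 4 of the 9 crews cover everything (all 126 combinations miss at least one leg), so 5 is optimal.

5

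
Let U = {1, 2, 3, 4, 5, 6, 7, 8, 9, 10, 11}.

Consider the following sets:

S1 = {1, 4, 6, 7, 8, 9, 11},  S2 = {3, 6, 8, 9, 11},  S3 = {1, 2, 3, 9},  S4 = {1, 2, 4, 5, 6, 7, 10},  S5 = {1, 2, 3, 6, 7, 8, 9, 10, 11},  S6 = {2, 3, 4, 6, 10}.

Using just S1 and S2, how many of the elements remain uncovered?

Union of S1, S2 = {1, 3, 4, 6, 7, 8, 9, 11}.
Not covered: 2, 5, 10 — 3 elements.

3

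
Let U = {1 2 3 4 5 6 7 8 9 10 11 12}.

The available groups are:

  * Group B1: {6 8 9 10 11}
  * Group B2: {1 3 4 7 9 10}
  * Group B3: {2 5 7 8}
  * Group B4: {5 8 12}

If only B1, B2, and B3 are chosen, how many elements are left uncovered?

1

Union of B1, B2, B3 = {1, 2, 3, 4, 5, 6, 7, 8, 9, 10, 11}.
Not covered: 12 — 1 element.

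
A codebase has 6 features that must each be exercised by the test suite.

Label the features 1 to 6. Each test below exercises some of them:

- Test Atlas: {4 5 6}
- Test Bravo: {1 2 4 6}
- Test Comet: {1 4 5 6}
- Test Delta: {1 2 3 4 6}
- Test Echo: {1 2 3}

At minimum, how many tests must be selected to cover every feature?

Comet and Delta together: Comet ∪ Delta = {1, 2, 3, 4, 5, 6} — every feature is covered.
No single test has all 6 features (the largest, Delta, has 5), so 2 is optimal.

2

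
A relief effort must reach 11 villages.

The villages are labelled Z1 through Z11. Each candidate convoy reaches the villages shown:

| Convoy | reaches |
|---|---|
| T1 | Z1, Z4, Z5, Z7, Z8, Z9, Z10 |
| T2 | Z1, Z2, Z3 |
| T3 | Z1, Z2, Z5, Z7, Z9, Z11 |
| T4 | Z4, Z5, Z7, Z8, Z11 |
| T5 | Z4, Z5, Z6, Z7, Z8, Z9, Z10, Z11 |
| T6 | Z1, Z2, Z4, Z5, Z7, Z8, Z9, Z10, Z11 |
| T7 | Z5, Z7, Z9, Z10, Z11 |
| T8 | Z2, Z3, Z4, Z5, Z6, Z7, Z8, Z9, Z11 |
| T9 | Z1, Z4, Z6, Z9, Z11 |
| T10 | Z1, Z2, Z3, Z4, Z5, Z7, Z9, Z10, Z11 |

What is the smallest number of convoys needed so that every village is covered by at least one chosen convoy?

Take {T2, T5}. Their union is {Z1, Z2, Z3, Z4, Z5, Z6, Z7, Z8, Z9, Z10, Z11}, which is all 11 villages.
No single convoy has all 11 villages (the largest, T6, has 9), so 2 is optimal.

2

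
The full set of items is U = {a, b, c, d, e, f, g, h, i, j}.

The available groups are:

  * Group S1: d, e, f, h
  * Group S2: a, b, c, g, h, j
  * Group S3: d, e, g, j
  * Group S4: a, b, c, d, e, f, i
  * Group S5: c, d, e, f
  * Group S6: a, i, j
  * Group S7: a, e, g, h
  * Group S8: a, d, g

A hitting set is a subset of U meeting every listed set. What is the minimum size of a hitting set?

2

T = {a, d} meets every group (each contains at least one member of T), and |T| = 2.
The groups S5, S6 are pairwise disjoint, so any hitting set needs a separate item for each — at least 2. Hence 2 is optimal.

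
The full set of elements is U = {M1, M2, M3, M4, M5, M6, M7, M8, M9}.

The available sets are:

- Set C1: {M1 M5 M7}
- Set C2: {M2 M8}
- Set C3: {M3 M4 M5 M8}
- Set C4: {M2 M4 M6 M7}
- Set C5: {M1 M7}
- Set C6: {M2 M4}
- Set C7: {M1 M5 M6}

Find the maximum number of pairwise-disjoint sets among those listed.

2

C1, C2 are pairwise disjoint (C1={M1,M5,M7}; C2={M2,M8}).
Every remaining set overlaps one of these, and no 3 of the listed sets are pairwise disjoint, so 2 is the maximum.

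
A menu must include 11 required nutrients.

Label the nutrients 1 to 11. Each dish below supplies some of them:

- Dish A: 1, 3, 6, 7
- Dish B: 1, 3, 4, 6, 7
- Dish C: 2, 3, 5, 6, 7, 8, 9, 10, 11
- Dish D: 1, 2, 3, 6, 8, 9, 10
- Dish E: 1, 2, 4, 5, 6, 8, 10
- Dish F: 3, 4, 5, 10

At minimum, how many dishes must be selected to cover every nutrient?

2

B and C together: B ∪ C = {1, 2, 3, 4, 5, 6, 7, 8, 9, 10, 11} — every nutrient is covered.
No single dish has all 11 nutrients (the largest, C, has 9), so 2 is optimal.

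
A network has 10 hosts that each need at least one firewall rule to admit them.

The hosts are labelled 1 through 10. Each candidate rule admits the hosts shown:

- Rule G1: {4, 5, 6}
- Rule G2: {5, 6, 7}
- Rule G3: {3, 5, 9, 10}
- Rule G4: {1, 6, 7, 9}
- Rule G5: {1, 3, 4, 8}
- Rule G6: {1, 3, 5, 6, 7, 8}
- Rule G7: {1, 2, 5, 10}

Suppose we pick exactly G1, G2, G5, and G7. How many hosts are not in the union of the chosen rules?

1

Union of G1, G2, G5, G7 = {1, 2, 3, 4, 5, 6, 7, 8, 10}.
Not covered: 9 — 1 host.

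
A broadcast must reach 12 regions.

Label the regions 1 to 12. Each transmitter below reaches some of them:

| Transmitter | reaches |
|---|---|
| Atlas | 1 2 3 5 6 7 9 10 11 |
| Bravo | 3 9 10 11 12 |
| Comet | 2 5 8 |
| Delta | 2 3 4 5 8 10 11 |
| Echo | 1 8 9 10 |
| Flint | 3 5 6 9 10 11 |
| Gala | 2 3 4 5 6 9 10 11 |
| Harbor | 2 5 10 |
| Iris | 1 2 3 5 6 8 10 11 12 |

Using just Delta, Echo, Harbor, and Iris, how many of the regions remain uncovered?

1

Union of Delta, Echo, Harbor, Iris = {1, 2, 3, 4, 5, 6, 8, 9, 10, 11, 12}.
Not covered: 7 — 1 region.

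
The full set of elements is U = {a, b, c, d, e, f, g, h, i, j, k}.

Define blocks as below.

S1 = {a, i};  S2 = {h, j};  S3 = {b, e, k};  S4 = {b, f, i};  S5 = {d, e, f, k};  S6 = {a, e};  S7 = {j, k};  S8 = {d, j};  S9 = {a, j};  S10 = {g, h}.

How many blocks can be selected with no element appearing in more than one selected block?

S4, S6, S8, S10 are pairwise disjoint (S4={b,f,i}; S6={a,e}; S8={d,j}; S10={g,h}).
Every remaining block overlaps one of these, and no 5 of the listed blocks are pairwise disjoint, so 4 is the maximum.

4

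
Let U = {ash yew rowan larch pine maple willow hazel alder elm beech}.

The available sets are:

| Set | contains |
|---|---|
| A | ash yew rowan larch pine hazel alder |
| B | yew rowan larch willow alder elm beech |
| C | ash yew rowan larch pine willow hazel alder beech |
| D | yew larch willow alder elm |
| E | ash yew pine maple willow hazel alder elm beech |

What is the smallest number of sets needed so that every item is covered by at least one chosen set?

2

A and E cover everything between them: the union {ash, yew, rowan, larch, pine, maple, willow, hazel, alder, elm, beech} is all of U.
No single set has all 11 items (the largest, C, has 9), so 2 is optimal.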